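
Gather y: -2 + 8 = 6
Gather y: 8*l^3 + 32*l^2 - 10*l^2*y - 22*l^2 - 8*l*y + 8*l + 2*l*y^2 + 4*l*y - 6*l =8*l^3 + 10*l^2 + 2*l*y^2 + 2*l + y*(-10*l^2 - 4*l)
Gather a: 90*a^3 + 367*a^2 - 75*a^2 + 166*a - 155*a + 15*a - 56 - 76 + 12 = 90*a^3 + 292*a^2 + 26*a - 120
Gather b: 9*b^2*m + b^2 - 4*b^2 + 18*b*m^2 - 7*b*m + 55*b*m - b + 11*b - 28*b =b^2*(9*m - 3) + b*(18*m^2 + 48*m - 18)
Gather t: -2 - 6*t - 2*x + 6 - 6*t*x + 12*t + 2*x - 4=t*(6 - 6*x)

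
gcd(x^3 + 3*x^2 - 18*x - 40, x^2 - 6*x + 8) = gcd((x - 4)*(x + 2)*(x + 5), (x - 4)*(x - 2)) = x - 4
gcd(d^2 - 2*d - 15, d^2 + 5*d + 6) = d + 3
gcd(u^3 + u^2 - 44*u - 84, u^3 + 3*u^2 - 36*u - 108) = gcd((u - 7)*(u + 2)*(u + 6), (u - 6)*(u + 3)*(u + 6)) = u + 6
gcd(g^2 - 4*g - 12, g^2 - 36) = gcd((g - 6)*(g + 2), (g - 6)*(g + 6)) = g - 6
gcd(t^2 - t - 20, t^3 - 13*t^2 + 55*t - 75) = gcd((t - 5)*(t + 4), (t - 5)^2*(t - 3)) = t - 5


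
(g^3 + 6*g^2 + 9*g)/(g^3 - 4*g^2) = (g^2 + 6*g + 9)/(g*(g - 4))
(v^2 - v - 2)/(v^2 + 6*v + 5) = (v - 2)/(v + 5)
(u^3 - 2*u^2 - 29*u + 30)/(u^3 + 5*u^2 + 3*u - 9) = (u^2 - u - 30)/(u^2 + 6*u + 9)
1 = 1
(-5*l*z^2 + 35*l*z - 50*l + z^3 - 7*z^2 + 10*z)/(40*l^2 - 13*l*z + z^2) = (z^2 - 7*z + 10)/(-8*l + z)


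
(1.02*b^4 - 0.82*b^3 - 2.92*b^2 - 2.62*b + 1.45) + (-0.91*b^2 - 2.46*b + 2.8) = 1.02*b^4 - 0.82*b^3 - 3.83*b^2 - 5.08*b + 4.25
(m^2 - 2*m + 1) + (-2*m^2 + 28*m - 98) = -m^2 + 26*m - 97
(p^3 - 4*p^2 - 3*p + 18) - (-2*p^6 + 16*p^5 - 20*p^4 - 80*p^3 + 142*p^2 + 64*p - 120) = 2*p^6 - 16*p^5 + 20*p^4 + 81*p^3 - 146*p^2 - 67*p + 138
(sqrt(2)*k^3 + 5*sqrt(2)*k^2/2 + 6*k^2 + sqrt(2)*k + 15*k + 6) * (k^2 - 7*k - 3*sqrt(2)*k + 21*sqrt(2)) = sqrt(2)*k^5 - 9*sqrt(2)*k^4/2 - 69*sqrt(2)*k^3/2 + 74*sqrt(2)*k^2 + 297*sqrt(2)*k + 126*sqrt(2)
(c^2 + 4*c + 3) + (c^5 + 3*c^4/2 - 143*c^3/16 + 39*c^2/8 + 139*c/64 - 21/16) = c^5 + 3*c^4/2 - 143*c^3/16 + 47*c^2/8 + 395*c/64 + 27/16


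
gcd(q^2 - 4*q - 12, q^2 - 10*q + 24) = q - 6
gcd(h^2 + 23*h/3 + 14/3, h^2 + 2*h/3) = h + 2/3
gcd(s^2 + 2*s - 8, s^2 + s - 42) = 1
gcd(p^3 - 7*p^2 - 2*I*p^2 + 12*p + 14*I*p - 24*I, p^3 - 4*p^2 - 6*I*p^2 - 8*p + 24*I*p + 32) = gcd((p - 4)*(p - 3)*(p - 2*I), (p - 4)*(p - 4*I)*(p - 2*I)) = p^2 + p*(-4 - 2*I) + 8*I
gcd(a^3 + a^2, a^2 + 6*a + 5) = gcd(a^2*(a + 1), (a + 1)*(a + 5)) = a + 1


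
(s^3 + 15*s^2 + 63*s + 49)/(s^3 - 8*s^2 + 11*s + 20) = (s^2 + 14*s + 49)/(s^2 - 9*s + 20)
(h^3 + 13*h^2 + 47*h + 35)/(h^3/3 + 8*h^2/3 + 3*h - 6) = 3*(h^3 + 13*h^2 + 47*h + 35)/(h^3 + 8*h^2 + 9*h - 18)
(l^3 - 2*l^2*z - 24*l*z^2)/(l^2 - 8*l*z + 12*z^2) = l*(-l - 4*z)/(-l + 2*z)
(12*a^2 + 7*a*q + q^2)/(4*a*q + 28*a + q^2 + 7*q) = (3*a + q)/(q + 7)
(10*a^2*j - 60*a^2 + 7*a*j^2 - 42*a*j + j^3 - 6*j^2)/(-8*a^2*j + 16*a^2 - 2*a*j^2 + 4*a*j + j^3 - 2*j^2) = (-5*a*j + 30*a - j^2 + 6*j)/(4*a*j - 8*a - j^2 + 2*j)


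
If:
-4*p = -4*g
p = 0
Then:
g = 0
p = 0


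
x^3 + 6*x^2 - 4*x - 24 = (x - 2)*(x + 2)*(x + 6)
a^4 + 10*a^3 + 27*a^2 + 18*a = a*(a + 1)*(a + 3)*(a + 6)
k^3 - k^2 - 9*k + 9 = (k - 3)*(k - 1)*(k + 3)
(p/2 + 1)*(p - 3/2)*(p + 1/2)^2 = p^4/2 + 3*p^3/4 - 9*p^2/8 - 23*p/16 - 3/8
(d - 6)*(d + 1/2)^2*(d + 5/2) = d^4 - 5*d^3/2 - 73*d^2/4 - 127*d/8 - 15/4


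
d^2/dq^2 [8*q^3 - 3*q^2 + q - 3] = 48*q - 6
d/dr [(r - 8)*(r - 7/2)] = 2*r - 23/2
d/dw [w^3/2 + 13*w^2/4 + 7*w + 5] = 3*w^2/2 + 13*w/2 + 7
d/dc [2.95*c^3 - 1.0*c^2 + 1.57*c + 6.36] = 8.85*c^2 - 2.0*c + 1.57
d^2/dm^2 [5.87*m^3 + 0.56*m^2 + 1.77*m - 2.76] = 35.22*m + 1.12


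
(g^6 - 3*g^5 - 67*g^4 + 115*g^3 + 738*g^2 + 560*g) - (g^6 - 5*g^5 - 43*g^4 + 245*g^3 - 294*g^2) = 2*g^5 - 24*g^4 - 130*g^3 + 1032*g^2 + 560*g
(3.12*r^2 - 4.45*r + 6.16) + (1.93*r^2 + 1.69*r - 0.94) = 5.05*r^2 - 2.76*r + 5.22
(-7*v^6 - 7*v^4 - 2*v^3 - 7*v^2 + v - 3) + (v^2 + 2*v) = -7*v^6 - 7*v^4 - 2*v^3 - 6*v^2 + 3*v - 3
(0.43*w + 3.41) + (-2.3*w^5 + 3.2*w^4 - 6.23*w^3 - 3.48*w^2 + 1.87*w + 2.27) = -2.3*w^5 + 3.2*w^4 - 6.23*w^3 - 3.48*w^2 + 2.3*w + 5.68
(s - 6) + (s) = 2*s - 6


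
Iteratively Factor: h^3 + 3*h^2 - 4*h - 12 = (h + 2)*(h^2 + h - 6) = (h - 2)*(h + 2)*(h + 3)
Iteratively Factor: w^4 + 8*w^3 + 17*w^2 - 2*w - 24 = (w + 2)*(w^3 + 6*w^2 + 5*w - 12) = (w + 2)*(w + 4)*(w^2 + 2*w - 3) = (w + 2)*(w + 3)*(w + 4)*(w - 1)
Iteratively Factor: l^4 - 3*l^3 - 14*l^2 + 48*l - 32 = (l - 1)*(l^3 - 2*l^2 - 16*l + 32) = (l - 1)*(l + 4)*(l^2 - 6*l + 8) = (l - 4)*(l - 1)*(l + 4)*(l - 2)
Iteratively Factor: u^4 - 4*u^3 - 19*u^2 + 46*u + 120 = (u - 4)*(u^3 - 19*u - 30) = (u - 4)*(u + 3)*(u^2 - 3*u - 10) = (u - 5)*(u - 4)*(u + 3)*(u + 2)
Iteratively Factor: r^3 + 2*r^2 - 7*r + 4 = (r - 1)*(r^2 + 3*r - 4) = (r - 1)*(r + 4)*(r - 1)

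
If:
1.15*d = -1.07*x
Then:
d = -0.930434782608696*x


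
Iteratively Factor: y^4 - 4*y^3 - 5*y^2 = (y)*(y^3 - 4*y^2 - 5*y) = y^2*(y^2 - 4*y - 5) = y^2*(y + 1)*(y - 5)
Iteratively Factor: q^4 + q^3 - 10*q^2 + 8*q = (q)*(q^3 + q^2 - 10*q + 8) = q*(q - 2)*(q^2 + 3*q - 4) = q*(q - 2)*(q - 1)*(q + 4)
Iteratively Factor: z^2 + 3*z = (z)*(z + 3)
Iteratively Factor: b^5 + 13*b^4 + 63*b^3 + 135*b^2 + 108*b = (b + 3)*(b^4 + 10*b^3 + 33*b^2 + 36*b) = b*(b + 3)*(b^3 + 10*b^2 + 33*b + 36) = b*(b + 3)*(b + 4)*(b^2 + 6*b + 9) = b*(b + 3)^2*(b + 4)*(b + 3)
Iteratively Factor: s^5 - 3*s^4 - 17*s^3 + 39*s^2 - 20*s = (s - 1)*(s^4 - 2*s^3 - 19*s^2 + 20*s) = (s - 1)^2*(s^3 - s^2 - 20*s) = s*(s - 1)^2*(s^2 - s - 20) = s*(s - 5)*(s - 1)^2*(s + 4)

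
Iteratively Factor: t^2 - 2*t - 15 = (t + 3)*(t - 5)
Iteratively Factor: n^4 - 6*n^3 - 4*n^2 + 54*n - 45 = (n - 1)*(n^3 - 5*n^2 - 9*n + 45) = (n - 5)*(n - 1)*(n^2 - 9) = (n - 5)*(n - 3)*(n - 1)*(n + 3)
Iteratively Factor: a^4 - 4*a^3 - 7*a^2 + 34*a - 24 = (a - 4)*(a^3 - 7*a + 6) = (a - 4)*(a - 1)*(a^2 + a - 6) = (a - 4)*(a - 1)*(a + 3)*(a - 2)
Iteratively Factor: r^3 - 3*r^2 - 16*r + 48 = (r - 4)*(r^2 + r - 12) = (r - 4)*(r - 3)*(r + 4)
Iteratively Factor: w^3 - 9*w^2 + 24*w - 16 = (w - 4)*(w^2 - 5*w + 4) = (w - 4)*(w - 1)*(w - 4)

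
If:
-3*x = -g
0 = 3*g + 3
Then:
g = -1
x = -1/3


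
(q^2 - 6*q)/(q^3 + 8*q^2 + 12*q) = (q - 6)/(q^2 + 8*q + 12)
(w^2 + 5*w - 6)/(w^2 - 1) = (w + 6)/(w + 1)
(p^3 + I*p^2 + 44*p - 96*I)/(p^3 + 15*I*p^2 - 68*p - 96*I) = (p^2 - 7*I*p - 12)/(p^2 + 7*I*p - 12)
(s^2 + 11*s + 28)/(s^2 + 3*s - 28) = (s + 4)/(s - 4)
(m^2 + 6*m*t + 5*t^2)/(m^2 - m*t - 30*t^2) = (-m - t)/(-m + 6*t)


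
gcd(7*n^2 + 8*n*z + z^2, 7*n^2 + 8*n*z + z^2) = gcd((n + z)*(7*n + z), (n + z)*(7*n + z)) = 7*n^2 + 8*n*z + z^2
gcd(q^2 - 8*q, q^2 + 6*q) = q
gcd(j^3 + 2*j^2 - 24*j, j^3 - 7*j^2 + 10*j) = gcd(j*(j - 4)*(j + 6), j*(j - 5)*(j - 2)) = j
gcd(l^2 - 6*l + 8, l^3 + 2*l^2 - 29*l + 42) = l - 2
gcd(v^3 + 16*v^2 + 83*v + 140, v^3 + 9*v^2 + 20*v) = v^2 + 9*v + 20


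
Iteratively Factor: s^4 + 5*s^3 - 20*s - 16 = (s + 2)*(s^3 + 3*s^2 - 6*s - 8) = (s + 1)*(s + 2)*(s^2 + 2*s - 8) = (s + 1)*(s + 2)*(s + 4)*(s - 2)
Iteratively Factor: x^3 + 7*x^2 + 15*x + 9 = (x + 1)*(x^2 + 6*x + 9) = (x + 1)*(x + 3)*(x + 3)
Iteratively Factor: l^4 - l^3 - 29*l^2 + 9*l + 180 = (l + 3)*(l^3 - 4*l^2 - 17*l + 60) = (l - 3)*(l + 3)*(l^2 - l - 20) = (l - 5)*(l - 3)*(l + 3)*(l + 4)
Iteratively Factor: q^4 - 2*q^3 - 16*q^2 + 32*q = (q - 2)*(q^3 - 16*q) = (q - 4)*(q - 2)*(q^2 + 4*q) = (q - 4)*(q - 2)*(q + 4)*(q)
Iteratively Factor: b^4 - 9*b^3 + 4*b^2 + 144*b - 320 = (b - 5)*(b^3 - 4*b^2 - 16*b + 64) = (b - 5)*(b - 4)*(b^2 - 16) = (b - 5)*(b - 4)*(b + 4)*(b - 4)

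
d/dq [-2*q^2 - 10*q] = -4*q - 10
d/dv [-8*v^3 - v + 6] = -24*v^2 - 1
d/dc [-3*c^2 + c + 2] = 1 - 6*c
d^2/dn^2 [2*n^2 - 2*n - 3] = 4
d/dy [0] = 0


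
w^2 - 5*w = w*(w - 5)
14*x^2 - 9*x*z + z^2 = (-7*x + z)*(-2*x + z)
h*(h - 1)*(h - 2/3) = h^3 - 5*h^2/3 + 2*h/3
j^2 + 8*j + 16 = (j + 4)^2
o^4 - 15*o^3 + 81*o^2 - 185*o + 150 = (o - 5)^2*(o - 3)*(o - 2)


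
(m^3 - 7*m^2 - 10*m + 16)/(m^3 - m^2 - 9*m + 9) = (m^2 - 6*m - 16)/(m^2 - 9)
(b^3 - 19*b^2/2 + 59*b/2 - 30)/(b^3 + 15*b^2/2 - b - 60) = (b^2 - 7*b + 12)/(b^2 + 10*b + 24)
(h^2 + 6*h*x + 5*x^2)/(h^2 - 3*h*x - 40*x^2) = (-h - x)/(-h + 8*x)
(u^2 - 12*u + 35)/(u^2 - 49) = (u - 5)/(u + 7)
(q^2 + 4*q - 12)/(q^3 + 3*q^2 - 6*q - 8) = (q + 6)/(q^2 + 5*q + 4)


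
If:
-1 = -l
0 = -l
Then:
No Solution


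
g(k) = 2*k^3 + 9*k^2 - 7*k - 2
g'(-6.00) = 101.00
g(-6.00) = -68.00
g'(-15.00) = 1073.00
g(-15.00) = -4622.00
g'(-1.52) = -20.50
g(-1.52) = 22.41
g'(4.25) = 177.88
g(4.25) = 284.34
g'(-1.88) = -19.63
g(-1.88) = 29.68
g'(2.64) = 82.34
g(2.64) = 79.05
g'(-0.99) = -18.94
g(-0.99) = 11.81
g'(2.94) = 97.78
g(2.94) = 106.04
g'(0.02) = -6.64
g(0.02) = -2.14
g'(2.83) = 91.99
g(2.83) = 95.60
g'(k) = 6*k^2 + 18*k - 7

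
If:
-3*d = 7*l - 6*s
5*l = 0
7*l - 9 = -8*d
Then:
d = 9/8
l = 0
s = 9/16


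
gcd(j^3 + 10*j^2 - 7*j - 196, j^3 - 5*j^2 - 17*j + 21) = 1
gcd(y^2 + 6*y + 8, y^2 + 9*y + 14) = y + 2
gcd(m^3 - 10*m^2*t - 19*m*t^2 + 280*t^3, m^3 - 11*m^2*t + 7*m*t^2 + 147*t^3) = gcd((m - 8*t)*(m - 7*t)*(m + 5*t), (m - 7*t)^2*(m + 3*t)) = -m + 7*t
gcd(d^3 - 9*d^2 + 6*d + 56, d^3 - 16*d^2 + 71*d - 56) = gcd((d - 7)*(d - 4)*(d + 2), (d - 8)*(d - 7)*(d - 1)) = d - 7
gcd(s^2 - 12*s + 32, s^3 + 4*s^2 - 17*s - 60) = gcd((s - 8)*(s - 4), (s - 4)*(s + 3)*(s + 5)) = s - 4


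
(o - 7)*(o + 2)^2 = o^3 - 3*o^2 - 24*o - 28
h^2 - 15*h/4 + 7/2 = (h - 2)*(h - 7/4)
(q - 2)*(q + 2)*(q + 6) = q^3 + 6*q^2 - 4*q - 24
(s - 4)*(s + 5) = s^2 + s - 20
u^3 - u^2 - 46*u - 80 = (u - 8)*(u + 2)*(u + 5)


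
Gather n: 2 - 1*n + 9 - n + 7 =18 - 2*n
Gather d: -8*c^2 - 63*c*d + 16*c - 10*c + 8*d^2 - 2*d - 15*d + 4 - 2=-8*c^2 + 6*c + 8*d^2 + d*(-63*c - 17) + 2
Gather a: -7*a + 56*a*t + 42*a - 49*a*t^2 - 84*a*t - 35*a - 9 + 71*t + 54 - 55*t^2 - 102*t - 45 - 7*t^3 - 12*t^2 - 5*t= a*(-49*t^2 - 28*t) - 7*t^3 - 67*t^2 - 36*t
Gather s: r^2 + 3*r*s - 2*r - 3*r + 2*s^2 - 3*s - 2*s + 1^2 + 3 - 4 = r^2 - 5*r + 2*s^2 + s*(3*r - 5)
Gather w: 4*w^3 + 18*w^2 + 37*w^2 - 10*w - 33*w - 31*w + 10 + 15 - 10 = 4*w^3 + 55*w^2 - 74*w + 15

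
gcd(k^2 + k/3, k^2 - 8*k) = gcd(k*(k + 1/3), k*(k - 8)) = k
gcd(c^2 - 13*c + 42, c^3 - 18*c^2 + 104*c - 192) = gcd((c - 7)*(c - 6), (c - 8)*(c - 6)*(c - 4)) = c - 6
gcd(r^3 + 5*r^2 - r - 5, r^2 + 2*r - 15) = r + 5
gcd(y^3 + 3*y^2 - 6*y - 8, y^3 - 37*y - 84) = y + 4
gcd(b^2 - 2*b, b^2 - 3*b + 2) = b - 2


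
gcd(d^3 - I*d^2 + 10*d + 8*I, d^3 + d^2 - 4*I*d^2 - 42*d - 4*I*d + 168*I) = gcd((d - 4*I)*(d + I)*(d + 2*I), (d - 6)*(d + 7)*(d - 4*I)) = d - 4*I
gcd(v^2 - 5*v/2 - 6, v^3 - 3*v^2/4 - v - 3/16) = 1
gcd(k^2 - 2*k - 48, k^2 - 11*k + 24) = k - 8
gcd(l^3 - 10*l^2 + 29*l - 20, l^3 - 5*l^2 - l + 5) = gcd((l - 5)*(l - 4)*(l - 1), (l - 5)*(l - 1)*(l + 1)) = l^2 - 6*l + 5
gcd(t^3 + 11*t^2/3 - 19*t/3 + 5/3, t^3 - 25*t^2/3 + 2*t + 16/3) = t - 1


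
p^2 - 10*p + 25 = (p - 5)^2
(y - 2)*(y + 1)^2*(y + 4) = y^4 + 4*y^3 - 3*y^2 - 14*y - 8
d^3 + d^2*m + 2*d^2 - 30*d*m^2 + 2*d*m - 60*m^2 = (d + 2)*(d - 5*m)*(d + 6*m)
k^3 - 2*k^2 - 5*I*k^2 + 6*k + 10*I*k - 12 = (k - 2)*(k - 6*I)*(k + I)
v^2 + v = v*(v + 1)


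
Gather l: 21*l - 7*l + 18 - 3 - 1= 14*l + 14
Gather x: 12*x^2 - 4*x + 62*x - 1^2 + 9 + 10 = 12*x^2 + 58*x + 18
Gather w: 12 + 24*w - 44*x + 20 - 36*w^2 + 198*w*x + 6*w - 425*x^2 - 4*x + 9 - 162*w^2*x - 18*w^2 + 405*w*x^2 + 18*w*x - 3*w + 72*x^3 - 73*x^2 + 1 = w^2*(-162*x - 54) + w*(405*x^2 + 216*x + 27) + 72*x^3 - 498*x^2 - 48*x + 42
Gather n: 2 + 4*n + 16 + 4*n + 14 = 8*n + 32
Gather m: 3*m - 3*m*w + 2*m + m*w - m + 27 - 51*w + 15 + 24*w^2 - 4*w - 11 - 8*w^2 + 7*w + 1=m*(4 - 2*w) + 16*w^2 - 48*w + 32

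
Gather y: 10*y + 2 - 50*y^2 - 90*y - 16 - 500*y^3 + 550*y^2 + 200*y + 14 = -500*y^3 + 500*y^2 + 120*y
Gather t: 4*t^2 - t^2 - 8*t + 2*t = 3*t^2 - 6*t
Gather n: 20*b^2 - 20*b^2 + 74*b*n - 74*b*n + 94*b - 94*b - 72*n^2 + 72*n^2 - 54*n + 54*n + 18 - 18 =0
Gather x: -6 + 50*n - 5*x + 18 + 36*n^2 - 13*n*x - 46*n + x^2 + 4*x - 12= 36*n^2 + 4*n + x^2 + x*(-13*n - 1)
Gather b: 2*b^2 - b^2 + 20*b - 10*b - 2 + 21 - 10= b^2 + 10*b + 9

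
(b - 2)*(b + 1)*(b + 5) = b^3 + 4*b^2 - 7*b - 10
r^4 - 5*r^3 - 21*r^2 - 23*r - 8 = (r - 8)*(r + 1)^3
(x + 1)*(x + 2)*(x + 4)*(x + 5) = x^4 + 12*x^3 + 49*x^2 + 78*x + 40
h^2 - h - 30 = (h - 6)*(h + 5)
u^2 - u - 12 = (u - 4)*(u + 3)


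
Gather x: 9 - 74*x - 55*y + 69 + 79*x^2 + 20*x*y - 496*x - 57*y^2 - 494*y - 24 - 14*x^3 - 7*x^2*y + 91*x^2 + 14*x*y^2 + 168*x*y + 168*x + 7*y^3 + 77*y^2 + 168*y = -14*x^3 + x^2*(170 - 7*y) + x*(14*y^2 + 188*y - 402) + 7*y^3 + 20*y^2 - 381*y + 54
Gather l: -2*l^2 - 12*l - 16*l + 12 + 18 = -2*l^2 - 28*l + 30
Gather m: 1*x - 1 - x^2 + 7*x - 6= -x^2 + 8*x - 7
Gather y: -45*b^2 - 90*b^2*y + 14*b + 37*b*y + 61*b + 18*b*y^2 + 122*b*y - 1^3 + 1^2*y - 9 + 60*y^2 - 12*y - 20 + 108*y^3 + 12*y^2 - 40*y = -45*b^2 + 75*b + 108*y^3 + y^2*(18*b + 72) + y*(-90*b^2 + 159*b - 51) - 30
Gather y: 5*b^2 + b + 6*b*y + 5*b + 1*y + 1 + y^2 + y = 5*b^2 + 6*b + y^2 + y*(6*b + 2) + 1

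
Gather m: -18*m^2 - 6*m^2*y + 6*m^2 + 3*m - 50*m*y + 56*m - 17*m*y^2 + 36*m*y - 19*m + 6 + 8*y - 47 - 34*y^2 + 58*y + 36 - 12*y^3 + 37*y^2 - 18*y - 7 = m^2*(-6*y - 12) + m*(-17*y^2 - 14*y + 40) - 12*y^3 + 3*y^2 + 48*y - 12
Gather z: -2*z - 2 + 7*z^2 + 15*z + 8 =7*z^2 + 13*z + 6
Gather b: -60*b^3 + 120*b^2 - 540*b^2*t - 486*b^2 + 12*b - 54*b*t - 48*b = -60*b^3 + b^2*(-540*t - 366) + b*(-54*t - 36)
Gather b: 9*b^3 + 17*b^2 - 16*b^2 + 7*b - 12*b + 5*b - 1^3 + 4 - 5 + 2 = 9*b^3 + b^2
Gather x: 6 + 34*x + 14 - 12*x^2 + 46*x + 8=-12*x^2 + 80*x + 28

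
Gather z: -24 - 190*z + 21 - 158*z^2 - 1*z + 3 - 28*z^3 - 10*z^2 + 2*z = -28*z^3 - 168*z^2 - 189*z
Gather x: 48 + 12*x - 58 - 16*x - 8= -4*x - 18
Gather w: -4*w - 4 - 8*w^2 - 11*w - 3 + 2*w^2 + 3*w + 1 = -6*w^2 - 12*w - 6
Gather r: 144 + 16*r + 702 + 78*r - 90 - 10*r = 84*r + 756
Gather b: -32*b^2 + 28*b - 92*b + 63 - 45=-32*b^2 - 64*b + 18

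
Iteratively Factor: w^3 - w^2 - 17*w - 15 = (w - 5)*(w^2 + 4*w + 3) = (w - 5)*(w + 3)*(w + 1)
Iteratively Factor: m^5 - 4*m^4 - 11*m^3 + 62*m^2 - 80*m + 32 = (m - 1)*(m^4 - 3*m^3 - 14*m^2 + 48*m - 32) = (m - 2)*(m - 1)*(m^3 - m^2 - 16*m + 16) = (m - 2)*(m - 1)^2*(m^2 - 16) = (m - 4)*(m - 2)*(m - 1)^2*(m + 4)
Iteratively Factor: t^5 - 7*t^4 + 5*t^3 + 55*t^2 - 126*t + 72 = (t + 3)*(t^4 - 10*t^3 + 35*t^2 - 50*t + 24) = (t - 4)*(t + 3)*(t^3 - 6*t^2 + 11*t - 6) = (t - 4)*(t - 2)*(t + 3)*(t^2 - 4*t + 3) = (t - 4)*(t - 2)*(t - 1)*(t + 3)*(t - 3)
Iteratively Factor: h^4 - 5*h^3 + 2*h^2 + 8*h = (h - 4)*(h^3 - h^2 - 2*h) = (h - 4)*(h - 2)*(h^2 + h) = h*(h - 4)*(h - 2)*(h + 1)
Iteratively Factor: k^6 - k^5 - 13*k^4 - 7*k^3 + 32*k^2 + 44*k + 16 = (k + 2)*(k^5 - 3*k^4 - 7*k^3 + 7*k^2 + 18*k + 8) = (k + 1)*(k + 2)*(k^4 - 4*k^3 - 3*k^2 + 10*k + 8) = (k + 1)^2*(k + 2)*(k^3 - 5*k^2 + 2*k + 8) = (k + 1)^3*(k + 2)*(k^2 - 6*k + 8) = (k - 4)*(k + 1)^3*(k + 2)*(k - 2)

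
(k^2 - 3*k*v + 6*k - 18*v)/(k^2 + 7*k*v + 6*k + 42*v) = (k - 3*v)/(k + 7*v)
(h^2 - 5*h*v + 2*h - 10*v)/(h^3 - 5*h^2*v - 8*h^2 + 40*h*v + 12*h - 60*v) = (h + 2)/(h^2 - 8*h + 12)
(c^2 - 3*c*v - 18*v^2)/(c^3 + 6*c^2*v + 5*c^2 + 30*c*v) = (c^2 - 3*c*v - 18*v^2)/(c*(c^2 + 6*c*v + 5*c + 30*v))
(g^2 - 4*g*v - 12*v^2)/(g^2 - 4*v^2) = (-g + 6*v)/(-g + 2*v)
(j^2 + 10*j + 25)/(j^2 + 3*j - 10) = (j + 5)/(j - 2)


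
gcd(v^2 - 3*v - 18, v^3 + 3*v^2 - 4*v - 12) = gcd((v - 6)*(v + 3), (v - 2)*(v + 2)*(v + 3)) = v + 3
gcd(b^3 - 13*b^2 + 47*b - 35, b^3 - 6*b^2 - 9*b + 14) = b^2 - 8*b + 7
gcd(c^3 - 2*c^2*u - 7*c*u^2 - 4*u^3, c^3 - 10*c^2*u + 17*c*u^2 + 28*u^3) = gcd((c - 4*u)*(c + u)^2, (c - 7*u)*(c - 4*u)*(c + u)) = -c^2 + 3*c*u + 4*u^2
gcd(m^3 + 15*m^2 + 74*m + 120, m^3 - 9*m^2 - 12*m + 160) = m + 4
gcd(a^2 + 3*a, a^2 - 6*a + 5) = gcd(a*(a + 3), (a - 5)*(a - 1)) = 1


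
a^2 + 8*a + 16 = (a + 4)^2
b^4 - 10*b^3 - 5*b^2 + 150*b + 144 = (b - 8)*(b - 6)*(b + 1)*(b + 3)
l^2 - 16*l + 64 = (l - 8)^2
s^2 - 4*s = s*(s - 4)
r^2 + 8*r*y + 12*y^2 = (r + 2*y)*(r + 6*y)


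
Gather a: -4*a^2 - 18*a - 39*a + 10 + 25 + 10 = -4*a^2 - 57*a + 45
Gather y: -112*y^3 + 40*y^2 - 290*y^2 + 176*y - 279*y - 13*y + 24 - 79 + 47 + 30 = -112*y^3 - 250*y^2 - 116*y + 22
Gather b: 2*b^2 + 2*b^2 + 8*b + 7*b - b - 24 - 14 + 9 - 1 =4*b^2 + 14*b - 30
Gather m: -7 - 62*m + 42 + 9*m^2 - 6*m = 9*m^2 - 68*m + 35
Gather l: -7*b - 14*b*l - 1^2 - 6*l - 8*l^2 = -7*b - 8*l^2 + l*(-14*b - 6) - 1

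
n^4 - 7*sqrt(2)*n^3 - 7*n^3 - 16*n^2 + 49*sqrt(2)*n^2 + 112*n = n*(n - 7)*(n - 8*sqrt(2))*(n + sqrt(2))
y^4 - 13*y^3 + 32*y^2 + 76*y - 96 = (y - 8)*(y - 6)*(y - 1)*(y + 2)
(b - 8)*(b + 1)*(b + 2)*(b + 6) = b^4 + b^3 - 52*b^2 - 148*b - 96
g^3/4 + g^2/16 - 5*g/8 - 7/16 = (g/4 + 1/4)*(g - 7/4)*(g + 1)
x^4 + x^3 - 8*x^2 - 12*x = x*(x - 3)*(x + 2)^2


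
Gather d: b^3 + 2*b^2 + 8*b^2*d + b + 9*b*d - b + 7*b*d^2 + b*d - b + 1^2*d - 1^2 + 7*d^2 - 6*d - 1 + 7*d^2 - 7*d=b^3 + 2*b^2 - b + d^2*(7*b + 14) + d*(8*b^2 + 10*b - 12) - 2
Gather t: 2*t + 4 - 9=2*t - 5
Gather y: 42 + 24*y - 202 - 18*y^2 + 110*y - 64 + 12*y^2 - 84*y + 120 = -6*y^2 + 50*y - 104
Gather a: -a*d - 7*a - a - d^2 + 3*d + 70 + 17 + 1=a*(-d - 8) - d^2 + 3*d + 88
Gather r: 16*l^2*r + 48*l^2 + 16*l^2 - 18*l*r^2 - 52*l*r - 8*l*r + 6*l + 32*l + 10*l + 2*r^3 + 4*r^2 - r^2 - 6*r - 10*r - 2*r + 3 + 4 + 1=64*l^2 + 48*l + 2*r^3 + r^2*(3 - 18*l) + r*(16*l^2 - 60*l - 18) + 8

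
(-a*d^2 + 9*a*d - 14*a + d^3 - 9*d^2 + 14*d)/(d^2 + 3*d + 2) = (-a*d^2 + 9*a*d - 14*a + d^3 - 9*d^2 + 14*d)/(d^2 + 3*d + 2)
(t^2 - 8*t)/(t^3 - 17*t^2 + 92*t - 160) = t/(t^2 - 9*t + 20)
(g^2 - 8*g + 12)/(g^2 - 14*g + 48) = (g - 2)/(g - 8)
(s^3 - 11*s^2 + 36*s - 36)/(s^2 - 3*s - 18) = (s^2 - 5*s + 6)/(s + 3)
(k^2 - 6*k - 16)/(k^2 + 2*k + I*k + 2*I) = (k - 8)/(k + I)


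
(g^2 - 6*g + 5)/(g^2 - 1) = (g - 5)/(g + 1)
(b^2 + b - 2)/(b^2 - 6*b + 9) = (b^2 + b - 2)/(b^2 - 6*b + 9)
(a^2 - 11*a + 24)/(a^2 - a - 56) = (a - 3)/(a + 7)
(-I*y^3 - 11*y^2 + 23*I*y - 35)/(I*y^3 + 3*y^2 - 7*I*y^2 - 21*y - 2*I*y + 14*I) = (-y^3 + 11*I*y^2 + 23*y + 35*I)/(y^3 - y^2*(7 + 3*I) + y*(-2 + 21*I) + 14)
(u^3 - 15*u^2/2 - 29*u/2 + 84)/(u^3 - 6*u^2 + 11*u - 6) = (u^2 - 9*u/2 - 28)/(u^2 - 3*u + 2)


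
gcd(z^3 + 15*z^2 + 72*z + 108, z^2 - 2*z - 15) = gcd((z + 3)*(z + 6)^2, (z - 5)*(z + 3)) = z + 3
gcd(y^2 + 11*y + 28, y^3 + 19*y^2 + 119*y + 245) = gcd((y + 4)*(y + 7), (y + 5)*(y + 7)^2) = y + 7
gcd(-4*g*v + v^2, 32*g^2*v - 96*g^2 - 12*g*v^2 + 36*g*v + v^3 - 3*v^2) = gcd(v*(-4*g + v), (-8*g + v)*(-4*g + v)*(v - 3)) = -4*g + v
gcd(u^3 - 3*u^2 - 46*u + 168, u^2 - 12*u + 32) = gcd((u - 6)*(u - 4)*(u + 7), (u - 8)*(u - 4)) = u - 4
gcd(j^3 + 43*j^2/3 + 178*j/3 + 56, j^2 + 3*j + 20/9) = j + 4/3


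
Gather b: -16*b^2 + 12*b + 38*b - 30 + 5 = -16*b^2 + 50*b - 25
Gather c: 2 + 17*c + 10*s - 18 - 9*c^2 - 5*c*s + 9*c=-9*c^2 + c*(26 - 5*s) + 10*s - 16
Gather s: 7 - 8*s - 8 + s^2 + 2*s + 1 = s^2 - 6*s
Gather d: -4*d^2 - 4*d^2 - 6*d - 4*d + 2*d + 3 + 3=-8*d^2 - 8*d + 6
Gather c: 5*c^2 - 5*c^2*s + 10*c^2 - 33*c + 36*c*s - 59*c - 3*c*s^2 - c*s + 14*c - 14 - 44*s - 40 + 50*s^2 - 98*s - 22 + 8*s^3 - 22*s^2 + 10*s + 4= c^2*(15 - 5*s) + c*(-3*s^2 + 35*s - 78) + 8*s^3 + 28*s^2 - 132*s - 72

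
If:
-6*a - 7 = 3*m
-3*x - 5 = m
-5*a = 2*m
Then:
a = 14/3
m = -35/3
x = 20/9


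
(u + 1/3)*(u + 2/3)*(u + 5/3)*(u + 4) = u^4 + 20*u^3/3 + 113*u^2/9 + 214*u/27 + 40/27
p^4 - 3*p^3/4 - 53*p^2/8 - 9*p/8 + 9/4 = (p - 3)*(p - 1/2)*(p + 3/4)*(p + 2)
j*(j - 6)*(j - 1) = j^3 - 7*j^2 + 6*j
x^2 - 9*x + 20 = (x - 5)*(x - 4)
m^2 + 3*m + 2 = (m + 1)*(m + 2)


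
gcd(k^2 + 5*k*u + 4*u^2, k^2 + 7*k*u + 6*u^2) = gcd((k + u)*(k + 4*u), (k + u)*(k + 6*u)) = k + u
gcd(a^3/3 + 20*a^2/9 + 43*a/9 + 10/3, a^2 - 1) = 1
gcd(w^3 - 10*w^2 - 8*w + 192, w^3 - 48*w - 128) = w^2 - 4*w - 32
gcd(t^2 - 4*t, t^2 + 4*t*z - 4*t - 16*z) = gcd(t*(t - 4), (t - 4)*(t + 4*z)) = t - 4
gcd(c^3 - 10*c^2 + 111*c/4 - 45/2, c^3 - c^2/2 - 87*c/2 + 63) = c^2 - 15*c/2 + 9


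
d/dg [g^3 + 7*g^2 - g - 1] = 3*g^2 + 14*g - 1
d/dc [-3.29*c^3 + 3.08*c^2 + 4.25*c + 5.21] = -9.87*c^2 + 6.16*c + 4.25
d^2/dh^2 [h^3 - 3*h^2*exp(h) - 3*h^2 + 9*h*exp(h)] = -3*h^2*exp(h) - 3*h*exp(h) + 6*h + 12*exp(h) - 6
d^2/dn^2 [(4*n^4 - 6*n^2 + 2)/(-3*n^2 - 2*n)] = 4*(-18*n^6 - 36*n^5 - 24*n^4 - 18*n^3 - 27*n^2 - 18*n - 4)/(n^3*(27*n^3 + 54*n^2 + 36*n + 8))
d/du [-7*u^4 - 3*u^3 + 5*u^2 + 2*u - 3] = -28*u^3 - 9*u^2 + 10*u + 2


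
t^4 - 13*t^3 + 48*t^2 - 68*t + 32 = (t - 8)*(t - 2)^2*(t - 1)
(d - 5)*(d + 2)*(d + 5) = d^3 + 2*d^2 - 25*d - 50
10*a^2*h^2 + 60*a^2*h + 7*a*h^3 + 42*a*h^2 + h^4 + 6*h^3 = h*(2*a + h)*(5*a + h)*(h + 6)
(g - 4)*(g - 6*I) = g^2 - 4*g - 6*I*g + 24*I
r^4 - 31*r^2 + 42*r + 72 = (r - 4)*(r - 3)*(r + 1)*(r + 6)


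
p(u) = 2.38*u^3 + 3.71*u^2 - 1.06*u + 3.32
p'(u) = 7.14*u^2 + 7.42*u - 1.06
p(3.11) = 107.50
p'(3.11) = 91.07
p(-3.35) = -40.97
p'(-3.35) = 54.21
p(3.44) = 140.46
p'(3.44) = 108.96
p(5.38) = 475.62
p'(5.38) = 245.52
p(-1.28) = 5.76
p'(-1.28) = 1.14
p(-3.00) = -24.37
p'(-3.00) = 40.94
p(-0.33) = 3.99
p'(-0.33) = -2.73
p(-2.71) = -13.93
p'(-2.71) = 31.27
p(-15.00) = -7178.53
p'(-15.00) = 1494.14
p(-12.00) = -3562.36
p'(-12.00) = 938.06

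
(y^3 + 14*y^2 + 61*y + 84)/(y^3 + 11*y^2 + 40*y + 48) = (y + 7)/(y + 4)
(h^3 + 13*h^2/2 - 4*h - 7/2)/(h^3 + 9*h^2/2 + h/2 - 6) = (2*h^2 + 15*h + 7)/(2*h^2 + 11*h + 12)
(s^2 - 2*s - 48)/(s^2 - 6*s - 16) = (s + 6)/(s + 2)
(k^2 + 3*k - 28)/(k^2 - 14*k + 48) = (k^2 + 3*k - 28)/(k^2 - 14*k + 48)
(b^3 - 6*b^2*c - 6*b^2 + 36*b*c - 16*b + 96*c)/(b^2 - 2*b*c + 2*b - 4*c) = (b^2 - 6*b*c - 8*b + 48*c)/(b - 2*c)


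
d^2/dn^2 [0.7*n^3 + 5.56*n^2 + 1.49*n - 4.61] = 4.2*n + 11.12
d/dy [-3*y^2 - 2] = -6*y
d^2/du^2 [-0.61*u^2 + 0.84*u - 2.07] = -1.22000000000000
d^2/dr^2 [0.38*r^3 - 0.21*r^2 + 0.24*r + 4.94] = 2.28*r - 0.42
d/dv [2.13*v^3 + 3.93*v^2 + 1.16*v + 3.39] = 6.39*v^2 + 7.86*v + 1.16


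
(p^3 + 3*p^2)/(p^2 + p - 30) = p^2*(p + 3)/(p^2 + p - 30)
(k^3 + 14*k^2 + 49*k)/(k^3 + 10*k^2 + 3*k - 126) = k*(k + 7)/(k^2 + 3*k - 18)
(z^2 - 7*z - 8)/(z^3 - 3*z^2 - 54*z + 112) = (z + 1)/(z^2 + 5*z - 14)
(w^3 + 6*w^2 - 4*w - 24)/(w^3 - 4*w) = (w + 6)/w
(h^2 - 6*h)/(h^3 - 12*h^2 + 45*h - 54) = h/(h^2 - 6*h + 9)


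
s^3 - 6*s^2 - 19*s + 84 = (s - 7)*(s - 3)*(s + 4)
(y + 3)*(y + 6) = y^2 + 9*y + 18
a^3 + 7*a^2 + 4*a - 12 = (a - 1)*(a + 2)*(a + 6)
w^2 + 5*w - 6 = (w - 1)*(w + 6)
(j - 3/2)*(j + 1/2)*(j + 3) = j^3 + 2*j^2 - 15*j/4 - 9/4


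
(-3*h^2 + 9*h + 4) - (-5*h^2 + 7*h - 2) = 2*h^2 + 2*h + 6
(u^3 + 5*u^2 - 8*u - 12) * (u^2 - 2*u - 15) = u^5 + 3*u^4 - 33*u^3 - 71*u^2 + 144*u + 180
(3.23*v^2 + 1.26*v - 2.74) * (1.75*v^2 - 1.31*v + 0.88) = 5.6525*v^4 - 2.0263*v^3 - 3.6032*v^2 + 4.6982*v - 2.4112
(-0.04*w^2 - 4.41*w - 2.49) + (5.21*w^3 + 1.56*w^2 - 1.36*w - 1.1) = 5.21*w^3 + 1.52*w^2 - 5.77*w - 3.59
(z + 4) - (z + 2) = 2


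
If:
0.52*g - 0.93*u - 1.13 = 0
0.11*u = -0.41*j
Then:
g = 1.78846153846154*u + 2.17307692307692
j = -0.268292682926829*u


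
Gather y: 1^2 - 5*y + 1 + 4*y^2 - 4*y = 4*y^2 - 9*y + 2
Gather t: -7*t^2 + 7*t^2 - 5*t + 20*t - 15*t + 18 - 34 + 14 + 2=0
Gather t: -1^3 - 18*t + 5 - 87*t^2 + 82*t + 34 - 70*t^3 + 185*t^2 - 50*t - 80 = -70*t^3 + 98*t^2 + 14*t - 42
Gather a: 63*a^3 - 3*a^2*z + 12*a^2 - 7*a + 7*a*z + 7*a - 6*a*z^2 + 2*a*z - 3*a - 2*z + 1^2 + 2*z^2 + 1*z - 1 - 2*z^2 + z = 63*a^3 + a^2*(12 - 3*z) + a*(-6*z^2 + 9*z - 3)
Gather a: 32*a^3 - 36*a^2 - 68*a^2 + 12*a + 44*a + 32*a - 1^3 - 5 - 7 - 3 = 32*a^3 - 104*a^2 + 88*a - 16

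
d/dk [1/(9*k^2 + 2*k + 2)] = 2*(-9*k - 1)/(9*k^2 + 2*k + 2)^2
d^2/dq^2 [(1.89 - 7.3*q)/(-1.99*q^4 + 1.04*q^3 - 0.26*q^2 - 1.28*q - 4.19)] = (346.90476*q^7 - 391.42106*q^6 + 187.38252*q^5 - 165.543516*q^4 - 1208.020056*q^3 + 585.163092*q^2 - 100.904856*q - 80.37794)/(7.880599*q^12 - 12.355512*q^11 + 9.54603*q^10 + 10.853344*q^9 + 35.131149*q^8 - 44.11368*q^7 + 34.3253*q^6 + 52.386528*q^5 + 73.471233*q^4 - 44.311288*q^3 + 34.288446*q^2 + 67.415424*q + 73.560059)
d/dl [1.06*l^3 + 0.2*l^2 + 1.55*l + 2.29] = 3.18*l^2 + 0.4*l + 1.55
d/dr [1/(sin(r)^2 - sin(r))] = (-2/tan(r) + cos(r)/sin(r)^2)/(sin(r) - 1)^2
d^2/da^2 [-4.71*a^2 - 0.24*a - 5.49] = -9.42000000000000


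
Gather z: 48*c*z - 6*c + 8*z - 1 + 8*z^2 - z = -6*c + 8*z^2 + z*(48*c + 7) - 1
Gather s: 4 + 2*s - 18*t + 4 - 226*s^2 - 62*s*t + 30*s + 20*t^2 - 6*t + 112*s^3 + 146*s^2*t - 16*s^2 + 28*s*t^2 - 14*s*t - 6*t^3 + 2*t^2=112*s^3 + s^2*(146*t - 242) + s*(28*t^2 - 76*t + 32) - 6*t^3 + 22*t^2 - 24*t + 8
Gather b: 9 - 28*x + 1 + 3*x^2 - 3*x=3*x^2 - 31*x + 10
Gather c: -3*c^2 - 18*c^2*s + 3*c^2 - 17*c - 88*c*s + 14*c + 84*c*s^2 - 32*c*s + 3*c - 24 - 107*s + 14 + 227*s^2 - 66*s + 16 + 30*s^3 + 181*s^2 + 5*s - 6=-18*c^2*s + c*(84*s^2 - 120*s) + 30*s^3 + 408*s^2 - 168*s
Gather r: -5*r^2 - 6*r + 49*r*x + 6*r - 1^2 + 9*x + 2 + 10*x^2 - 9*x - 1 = -5*r^2 + 49*r*x + 10*x^2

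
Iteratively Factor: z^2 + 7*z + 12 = (z + 3)*(z + 4)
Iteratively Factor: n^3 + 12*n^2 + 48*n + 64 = (n + 4)*(n^2 + 8*n + 16) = (n + 4)^2*(n + 4)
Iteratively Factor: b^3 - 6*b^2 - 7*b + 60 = (b - 4)*(b^2 - 2*b - 15) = (b - 4)*(b + 3)*(b - 5)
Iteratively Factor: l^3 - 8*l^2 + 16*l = (l - 4)*(l^2 - 4*l) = l*(l - 4)*(l - 4)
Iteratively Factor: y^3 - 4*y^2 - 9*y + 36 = (y - 3)*(y^2 - y - 12) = (y - 3)*(y + 3)*(y - 4)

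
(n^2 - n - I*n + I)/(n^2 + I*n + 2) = (n - 1)/(n + 2*I)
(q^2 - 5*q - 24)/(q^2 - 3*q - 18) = (q - 8)/(q - 6)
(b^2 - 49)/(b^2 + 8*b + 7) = (b - 7)/(b + 1)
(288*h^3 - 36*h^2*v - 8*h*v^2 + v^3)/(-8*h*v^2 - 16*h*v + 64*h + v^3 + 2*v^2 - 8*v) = (-36*h^2 + v^2)/(v^2 + 2*v - 8)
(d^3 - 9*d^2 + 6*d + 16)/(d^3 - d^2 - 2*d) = (d - 8)/d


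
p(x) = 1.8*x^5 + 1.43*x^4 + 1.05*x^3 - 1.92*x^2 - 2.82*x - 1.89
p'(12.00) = 196912.86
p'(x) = 9.0*x^4 + 5.72*x^3 + 3.15*x^2 - 3.84*x - 2.82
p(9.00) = 116253.09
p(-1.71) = -22.02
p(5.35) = 9149.73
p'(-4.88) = 4530.32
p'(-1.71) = 61.31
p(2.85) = 431.58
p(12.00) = 479052.27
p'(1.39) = 46.89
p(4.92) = 6089.89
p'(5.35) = 8315.93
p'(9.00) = 63436.65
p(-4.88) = -4326.52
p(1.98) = 69.91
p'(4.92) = 6009.31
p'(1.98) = 184.65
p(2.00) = 73.67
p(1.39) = 7.98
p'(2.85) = 738.01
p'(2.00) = 191.86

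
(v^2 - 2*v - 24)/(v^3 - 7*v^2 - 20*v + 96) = (v - 6)/(v^2 - 11*v + 24)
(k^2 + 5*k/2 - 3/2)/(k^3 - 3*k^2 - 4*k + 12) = (2*k^2 + 5*k - 3)/(2*(k^3 - 3*k^2 - 4*k + 12))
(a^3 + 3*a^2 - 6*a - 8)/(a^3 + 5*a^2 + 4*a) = (a - 2)/a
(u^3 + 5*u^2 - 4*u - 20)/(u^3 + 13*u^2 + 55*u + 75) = (u^2 - 4)/(u^2 + 8*u + 15)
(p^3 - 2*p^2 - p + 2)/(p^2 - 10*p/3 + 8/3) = 3*(p^2 - 1)/(3*p - 4)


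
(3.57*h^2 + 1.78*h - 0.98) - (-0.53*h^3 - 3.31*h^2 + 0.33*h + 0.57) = 0.53*h^3 + 6.88*h^2 + 1.45*h - 1.55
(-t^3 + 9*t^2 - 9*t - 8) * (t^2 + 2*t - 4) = -t^5 + 7*t^4 + 13*t^3 - 62*t^2 + 20*t + 32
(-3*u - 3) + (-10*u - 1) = -13*u - 4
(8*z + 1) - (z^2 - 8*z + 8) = -z^2 + 16*z - 7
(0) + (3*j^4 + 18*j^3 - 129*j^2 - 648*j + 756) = 3*j^4 + 18*j^3 - 129*j^2 - 648*j + 756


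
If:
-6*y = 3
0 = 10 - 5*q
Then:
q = 2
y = -1/2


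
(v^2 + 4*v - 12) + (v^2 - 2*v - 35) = 2*v^2 + 2*v - 47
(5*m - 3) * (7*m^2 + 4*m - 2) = 35*m^3 - m^2 - 22*m + 6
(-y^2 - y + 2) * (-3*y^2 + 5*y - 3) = 3*y^4 - 2*y^3 - 8*y^2 + 13*y - 6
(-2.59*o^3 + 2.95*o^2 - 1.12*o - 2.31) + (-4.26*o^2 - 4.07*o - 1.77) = -2.59*o^3 - 1.31*o^2 - 5.19*o - 4.08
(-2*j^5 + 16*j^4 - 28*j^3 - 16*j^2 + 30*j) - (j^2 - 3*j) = -2*j^5 + 16*j^4 - 28*j^3 - 17*j^2 + 33*j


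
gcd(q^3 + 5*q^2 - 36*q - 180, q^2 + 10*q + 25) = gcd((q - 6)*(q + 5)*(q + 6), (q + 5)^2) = q + 5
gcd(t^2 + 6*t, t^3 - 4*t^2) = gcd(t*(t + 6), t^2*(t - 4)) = t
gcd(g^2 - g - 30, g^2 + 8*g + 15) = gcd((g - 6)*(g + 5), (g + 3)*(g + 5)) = g + 5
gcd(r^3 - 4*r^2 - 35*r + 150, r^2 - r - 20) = r - 5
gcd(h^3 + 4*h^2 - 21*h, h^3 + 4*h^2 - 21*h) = h^3 + 4*h^2 - 21*h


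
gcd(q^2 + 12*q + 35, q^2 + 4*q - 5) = q + 5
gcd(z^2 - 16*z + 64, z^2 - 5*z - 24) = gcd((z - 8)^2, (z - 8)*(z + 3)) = z - 8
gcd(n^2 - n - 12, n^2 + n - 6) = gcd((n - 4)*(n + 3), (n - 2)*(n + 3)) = n + 3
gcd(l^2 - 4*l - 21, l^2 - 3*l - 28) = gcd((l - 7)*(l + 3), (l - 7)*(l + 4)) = l - 7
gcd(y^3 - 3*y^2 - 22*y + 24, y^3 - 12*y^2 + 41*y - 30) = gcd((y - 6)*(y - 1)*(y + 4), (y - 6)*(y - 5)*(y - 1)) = y^2 - 7*y + 6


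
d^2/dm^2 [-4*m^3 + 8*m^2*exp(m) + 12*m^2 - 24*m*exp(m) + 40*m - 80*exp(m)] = 8*m^2*exp(m) + 8*m*exp(m) - 24*m - 112*exp(m) + 24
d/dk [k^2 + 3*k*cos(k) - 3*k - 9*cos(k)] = -3*k*sin(k) + 2*k + 9*sin(k) + 3*cos(k) - 3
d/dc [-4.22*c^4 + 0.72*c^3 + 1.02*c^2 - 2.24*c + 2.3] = -16.88*c^3 + 2.16*c^2 + 2.04*c - 2.24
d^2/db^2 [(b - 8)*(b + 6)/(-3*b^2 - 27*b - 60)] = 2*(11*b^3 + 204*b^2 + 1176*b + 2168)/(3*(b^6 + 27*b^5 + 303*b^4 + 1809*b^3 + 6060*b^2 + 10800*b + 8000))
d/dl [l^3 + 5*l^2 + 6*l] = 3*l^2 + 10*l + 6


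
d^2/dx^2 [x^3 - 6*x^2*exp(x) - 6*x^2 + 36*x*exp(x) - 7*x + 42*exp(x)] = -6*x^2*exp(x) + 12*x*exp(x) + 6*x + 102*exp(x) - 12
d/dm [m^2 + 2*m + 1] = 2*m + 2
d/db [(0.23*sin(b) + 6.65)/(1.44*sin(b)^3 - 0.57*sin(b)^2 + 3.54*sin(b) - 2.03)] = (-0.6624*sin(b)^3 - 28.5969*sin(b)^2 + 7.581*sin(b) - 24.0079)*cos(b)/(2.0736*sin(b)^6 - 1.6416*sin(b)^5 + 10.5201*sin(b)^4 - 9.882*sin(b)^3 + 14.8458*sin(b)^2 - 14.3724*sin(b) + 4.1209)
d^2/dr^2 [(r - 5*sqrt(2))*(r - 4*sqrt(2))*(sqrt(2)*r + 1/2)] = 6*sqrt(2)*r - 35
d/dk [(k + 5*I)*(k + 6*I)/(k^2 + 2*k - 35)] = (k^2*(2 - 11*I) - 10*k + 60 - 385*I)/(k^4 + 4*k^3 - 66*k^2 - 140*k + 1225)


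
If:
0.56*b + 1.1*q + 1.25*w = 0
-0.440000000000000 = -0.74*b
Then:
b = 0.59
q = -1.13636363636364*w - 0.302702702702703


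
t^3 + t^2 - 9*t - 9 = (t - 3)*(t + 1)*(t + 3)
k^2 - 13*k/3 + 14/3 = (k - 7/3)*(k - 2)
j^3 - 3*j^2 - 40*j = j*(j - 8)*(j + 5)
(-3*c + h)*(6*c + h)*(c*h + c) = -18*c^3*h - 18*c^3 + 3*c^2*h^2 + 3*c^2*h + c*h^3 + c*h^2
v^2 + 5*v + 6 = (v + 2)*(v + 3)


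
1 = 1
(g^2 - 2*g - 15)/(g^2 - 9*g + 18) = (g^2 - 2*g - 15)/(g^2 - 9*g + 18)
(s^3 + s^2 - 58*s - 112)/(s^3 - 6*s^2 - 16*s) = (s + 7)/s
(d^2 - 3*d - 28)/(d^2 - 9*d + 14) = (d + 4)/(d - 2)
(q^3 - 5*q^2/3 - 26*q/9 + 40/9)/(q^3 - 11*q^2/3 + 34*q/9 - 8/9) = (3*q + 5)/(3*q - 1)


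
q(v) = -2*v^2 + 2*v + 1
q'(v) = 2 - 4*v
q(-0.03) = 0.94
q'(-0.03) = 2.12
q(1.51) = -0.54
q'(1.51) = -4.04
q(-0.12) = 0.73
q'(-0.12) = 2.48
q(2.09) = -3.56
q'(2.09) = -6.36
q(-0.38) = -0.05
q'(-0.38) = 3.52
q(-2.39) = -15.20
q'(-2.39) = 11.56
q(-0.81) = -1.93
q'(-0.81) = 5.24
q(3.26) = -13.74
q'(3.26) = -11.04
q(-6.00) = -83.00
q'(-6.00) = 26.00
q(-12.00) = -311.00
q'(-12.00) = 50.00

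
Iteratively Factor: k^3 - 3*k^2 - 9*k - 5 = (k + 1)*(k^2 - 4*k - 5) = (k - 5)*(k + 1)*(k + 1)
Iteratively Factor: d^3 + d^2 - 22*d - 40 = (d - 5)*(d^2 + 6*d + 8) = (d - 5)*(d + 4)*(d + 2)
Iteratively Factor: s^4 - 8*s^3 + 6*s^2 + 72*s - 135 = (s - 3)*(s^3 - 5*s^2 - 9*s + 45) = (s - 3)*(s + 3)*(s^2 - 8*s + 15) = (s - 5)*(s - 3)*(s + 3)*(s - 3)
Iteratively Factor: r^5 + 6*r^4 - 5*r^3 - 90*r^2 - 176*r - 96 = (r + 3)*(r^4 + 3*r^3 - 14*r^2 - 48*r - 32) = (r + 2)*(r + 3)*(r^3 + r^2 - 16*r - 16) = (r + 2)*(r + 3)*(r + 4)*(r^2 - 3*r - 4) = (r + 1)*(r + 2)*(r + 3)*(r + 4)*(r - 4)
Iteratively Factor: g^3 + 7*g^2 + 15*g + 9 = (g + 3)*(g^2 + 4*g + 3) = (g + 1)*(g + 3)*(g + 3)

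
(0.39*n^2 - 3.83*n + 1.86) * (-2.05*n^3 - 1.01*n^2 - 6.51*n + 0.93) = -0.7995*n^5 + 7.4576*n^4 - 2.4836*n^3 + 23.4174*n^2 - 15.6705*n + 1.7298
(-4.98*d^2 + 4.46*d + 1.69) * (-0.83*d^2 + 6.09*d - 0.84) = 4.1334*d^4 - 34.03*d^3 + 29.9419*d^2 + 6.5457*d - 1.4196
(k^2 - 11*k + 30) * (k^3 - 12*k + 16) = k^5 - 11*k^4 + 18*k^3 + 148*k^2 - 536*k + 480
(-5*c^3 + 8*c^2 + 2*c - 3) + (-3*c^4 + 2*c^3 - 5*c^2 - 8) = -3*c^4 - 3*c^3 + 3*c^2 + 2*c - 11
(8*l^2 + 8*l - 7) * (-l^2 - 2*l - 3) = -8*l^4 - 24*l^3 - 33*l^2 - 10*l + 21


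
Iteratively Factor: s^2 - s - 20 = (s + 4)*(s - 5)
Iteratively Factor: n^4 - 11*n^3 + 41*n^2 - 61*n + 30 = (n - 5)*(n^3 - 6*n^2 + 11*n - 6) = (n - 5)*(n - 2)*(n^2 - 4*n + 3) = (n - 5)*(n - 2)*(n - 1)*(n - 3)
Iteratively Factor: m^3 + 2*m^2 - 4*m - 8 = (m + 2)*(m^2 - 4) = (m - 2)*(m + 2)*(m + 2)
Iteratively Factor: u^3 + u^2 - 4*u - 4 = (u - 2)*(u^2 + 3*u + 2) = (u - 2)*(u + 2)*(u + 1)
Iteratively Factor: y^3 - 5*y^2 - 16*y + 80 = (y - 5)*(y^2 - 16) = (y - 5)*(y - 4)*(y + 4)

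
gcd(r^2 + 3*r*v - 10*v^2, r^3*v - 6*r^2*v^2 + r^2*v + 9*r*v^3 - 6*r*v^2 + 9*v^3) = 1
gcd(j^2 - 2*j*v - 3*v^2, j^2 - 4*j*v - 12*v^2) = 1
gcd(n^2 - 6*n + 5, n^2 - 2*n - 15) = n - 5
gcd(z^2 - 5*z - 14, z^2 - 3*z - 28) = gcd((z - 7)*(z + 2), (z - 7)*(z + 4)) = z - 7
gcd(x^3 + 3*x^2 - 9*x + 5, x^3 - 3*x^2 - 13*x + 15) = x - 1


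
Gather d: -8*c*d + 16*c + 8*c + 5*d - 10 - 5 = 24*c + d*(5 - 8*c) - 15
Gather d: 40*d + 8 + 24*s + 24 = 40*d + 24*s + 32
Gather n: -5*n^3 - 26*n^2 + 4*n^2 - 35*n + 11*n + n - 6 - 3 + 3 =-5*n^3 - 22*n^2 - 23*n - 6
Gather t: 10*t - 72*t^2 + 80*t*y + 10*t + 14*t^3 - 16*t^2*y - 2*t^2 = 14*t^3 + t^2*(-16*y - 74) + t*(80*y + 20)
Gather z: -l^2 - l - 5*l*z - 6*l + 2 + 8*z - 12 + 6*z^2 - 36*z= -l^2 - 7*l + 6*z^2 + z*(-5*l - 28) - 10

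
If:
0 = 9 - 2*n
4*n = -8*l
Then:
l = -9/4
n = 9/2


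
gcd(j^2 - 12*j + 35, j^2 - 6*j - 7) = j - 7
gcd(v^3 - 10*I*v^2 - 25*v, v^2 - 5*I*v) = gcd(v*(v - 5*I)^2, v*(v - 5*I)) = v^2 - 5*I*v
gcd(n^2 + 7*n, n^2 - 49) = n + 7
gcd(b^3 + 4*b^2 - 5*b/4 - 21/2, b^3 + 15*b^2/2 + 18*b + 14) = b^2 + 11*b/2 + 7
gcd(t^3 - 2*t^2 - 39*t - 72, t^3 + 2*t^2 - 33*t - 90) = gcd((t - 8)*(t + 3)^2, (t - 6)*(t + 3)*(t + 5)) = t + 3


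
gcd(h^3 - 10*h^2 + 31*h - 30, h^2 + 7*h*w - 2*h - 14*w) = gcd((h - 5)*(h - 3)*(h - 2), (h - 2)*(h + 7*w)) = h - 2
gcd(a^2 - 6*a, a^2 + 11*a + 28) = 1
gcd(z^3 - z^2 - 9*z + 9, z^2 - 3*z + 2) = z - 1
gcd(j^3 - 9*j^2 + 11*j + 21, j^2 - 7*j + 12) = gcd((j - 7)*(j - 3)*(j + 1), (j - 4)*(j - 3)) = j - 3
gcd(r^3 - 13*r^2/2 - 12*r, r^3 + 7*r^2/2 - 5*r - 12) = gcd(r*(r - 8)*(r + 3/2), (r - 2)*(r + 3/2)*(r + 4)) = r + 3/2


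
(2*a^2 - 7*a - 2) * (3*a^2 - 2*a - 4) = 6*a^4 - 25*a^3 + 32*a + 8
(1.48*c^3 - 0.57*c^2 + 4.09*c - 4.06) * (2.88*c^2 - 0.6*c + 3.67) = 4.2624*c^5 - 2.5296*c^4 + 17.5528*c^3 - 16.2387*c^2 + 17.4463*c - 14.9002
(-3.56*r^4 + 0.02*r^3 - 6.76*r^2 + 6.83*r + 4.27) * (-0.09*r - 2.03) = 0.3204*r^5 + 7.225*r^4 + 0.5678*r^3 + 13.1081*r^2 - 14.2492*r - 8.6681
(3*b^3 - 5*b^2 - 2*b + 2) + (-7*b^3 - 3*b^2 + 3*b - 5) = -4*b^3 - 8*b^2 + b - 3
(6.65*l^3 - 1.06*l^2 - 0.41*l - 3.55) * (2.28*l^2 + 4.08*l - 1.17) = 15.162*l^5 + 24.7152*l^4 - 13.0401*l^3 - 8.5266*l^2 - 14.0043*l + 4.1535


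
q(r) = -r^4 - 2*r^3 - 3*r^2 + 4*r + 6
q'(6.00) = -1112.00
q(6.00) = -1806.00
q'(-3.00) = 76.00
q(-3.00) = -60.00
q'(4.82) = -612.24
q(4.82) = -808.12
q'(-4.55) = 283.87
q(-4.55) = -314.51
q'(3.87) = -340.92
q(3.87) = -363.68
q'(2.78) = -144.99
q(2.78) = -108.76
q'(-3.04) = 79.17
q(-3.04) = -63.10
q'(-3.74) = 151.77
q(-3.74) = -141.95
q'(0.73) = -5.13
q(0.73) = 6.26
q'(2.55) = -116.64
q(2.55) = -78.75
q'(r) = -4*r^3 - 6*r^2 - 6*r + 4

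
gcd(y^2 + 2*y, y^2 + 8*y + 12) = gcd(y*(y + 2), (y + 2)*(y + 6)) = y + 2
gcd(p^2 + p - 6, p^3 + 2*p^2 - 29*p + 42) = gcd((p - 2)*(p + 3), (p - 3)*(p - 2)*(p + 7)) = p - 2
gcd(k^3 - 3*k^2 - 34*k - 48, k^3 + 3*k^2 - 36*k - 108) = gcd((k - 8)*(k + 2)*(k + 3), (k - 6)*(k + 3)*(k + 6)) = k + 3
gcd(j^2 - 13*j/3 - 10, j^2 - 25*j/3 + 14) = j - 6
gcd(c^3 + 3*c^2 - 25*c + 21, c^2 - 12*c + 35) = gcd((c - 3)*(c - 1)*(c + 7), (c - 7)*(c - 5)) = 1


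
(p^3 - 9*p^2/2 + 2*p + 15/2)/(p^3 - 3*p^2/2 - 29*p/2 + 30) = (p + 1)/(p + 4)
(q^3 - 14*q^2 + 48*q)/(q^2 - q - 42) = q*(-q^2 + 14*q - 48)/(-q^2 + q + 42)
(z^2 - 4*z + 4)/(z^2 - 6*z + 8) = (z - 2)/(z - 4)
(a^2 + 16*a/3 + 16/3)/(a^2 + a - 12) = (a + 4/3)/(a - 3)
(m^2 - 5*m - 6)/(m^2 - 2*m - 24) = (m + 1)/(m + 4)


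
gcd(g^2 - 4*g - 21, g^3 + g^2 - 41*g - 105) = g^2 - 4*g - 21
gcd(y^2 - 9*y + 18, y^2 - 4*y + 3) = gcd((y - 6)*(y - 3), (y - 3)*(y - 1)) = y - 3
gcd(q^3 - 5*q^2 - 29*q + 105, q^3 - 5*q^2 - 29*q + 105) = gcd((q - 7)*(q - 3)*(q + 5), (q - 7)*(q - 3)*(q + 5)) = q^3 - 5*q^2 - 29*q + 105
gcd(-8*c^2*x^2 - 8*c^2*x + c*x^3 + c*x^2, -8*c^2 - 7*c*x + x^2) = -8*c + x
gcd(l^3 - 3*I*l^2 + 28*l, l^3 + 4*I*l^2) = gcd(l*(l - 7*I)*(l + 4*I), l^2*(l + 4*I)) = l^2 + 4*I*l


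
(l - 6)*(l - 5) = l^2 - 11*l + 30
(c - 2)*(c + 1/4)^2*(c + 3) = c^4 + 3*c^3/2 - 87*c^2/16 - 47*c/16 - 3/8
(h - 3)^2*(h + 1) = h^3 - 5*h^2 + 3*h + 9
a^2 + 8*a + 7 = (a + 1)*(a + 7)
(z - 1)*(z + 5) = z^2 + 4*z - 5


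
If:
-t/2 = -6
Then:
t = 12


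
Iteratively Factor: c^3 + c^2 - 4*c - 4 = (c + 1)*(c^2 - 4) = (c + 1)*(c + 2)*(c - 2)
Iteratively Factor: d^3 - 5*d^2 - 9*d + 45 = (d + 3)*(d^2 - 8*d + 15) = (d - 5)*(d + 3)*(d - 3)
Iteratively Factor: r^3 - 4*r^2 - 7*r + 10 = (r + 2)*(r^2 - 6*r + 5) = (r - 1)*(r + 2)*(r - 5)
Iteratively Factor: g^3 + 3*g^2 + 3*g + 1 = (g + 1)*(g^2 + 2*g + 1) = (g + 1)^2*(g + 1)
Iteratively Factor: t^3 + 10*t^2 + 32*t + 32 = (t + 4)*(t^2 + 6*t + 8) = (t + 4)^2*(t + 2)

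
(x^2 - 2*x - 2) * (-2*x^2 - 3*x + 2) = -2*x^4 + x^3 + 12*x^2 + 2*x - 4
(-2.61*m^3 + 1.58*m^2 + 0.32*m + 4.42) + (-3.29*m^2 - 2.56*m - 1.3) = -2.61*m^3 - 1.71*m^2 - 2.24*m + 3.12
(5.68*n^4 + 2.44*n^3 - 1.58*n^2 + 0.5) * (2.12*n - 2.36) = 12.0416*n^5 - 8.232*n^4 - 9.108*n^3 + 3.7288*n^2 + 1.06*n - 1.18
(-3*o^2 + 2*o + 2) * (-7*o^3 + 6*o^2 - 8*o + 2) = 21*o^5 - 32*o^4 + 22*o^3 - 10*o^2 - 12*o + 4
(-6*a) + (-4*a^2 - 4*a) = -4*a^2 - 10*a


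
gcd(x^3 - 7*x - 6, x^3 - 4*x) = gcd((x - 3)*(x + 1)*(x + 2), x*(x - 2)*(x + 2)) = x + 2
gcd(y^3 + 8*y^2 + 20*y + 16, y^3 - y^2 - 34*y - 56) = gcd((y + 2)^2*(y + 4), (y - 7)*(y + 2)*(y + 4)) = y^2 + 6*y + 8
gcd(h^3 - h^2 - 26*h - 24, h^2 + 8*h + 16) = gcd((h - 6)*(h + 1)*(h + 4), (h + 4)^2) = h + 4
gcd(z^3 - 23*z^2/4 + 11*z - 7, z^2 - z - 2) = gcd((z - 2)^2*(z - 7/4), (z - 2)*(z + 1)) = z - 2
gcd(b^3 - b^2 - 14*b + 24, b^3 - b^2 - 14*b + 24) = b^3 - b^2 - 14*b + 24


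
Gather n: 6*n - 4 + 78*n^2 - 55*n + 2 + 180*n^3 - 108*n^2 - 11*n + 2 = 180*n^3 - 30*n^2 - 60*n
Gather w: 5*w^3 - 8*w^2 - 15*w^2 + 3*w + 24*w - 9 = 5*w^3 - 23*w^2 + 27*w - 9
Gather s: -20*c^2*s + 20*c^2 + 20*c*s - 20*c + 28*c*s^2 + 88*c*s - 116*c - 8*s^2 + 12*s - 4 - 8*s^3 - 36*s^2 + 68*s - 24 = 20*c^2 - 136*c - 8*s^3 + s^2*(28*c - 44) + s*(-20*c^2 + 108*c + 80) - 28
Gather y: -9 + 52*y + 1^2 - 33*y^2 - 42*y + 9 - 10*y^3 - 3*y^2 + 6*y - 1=-10*y^3 - 36*y^2 + 16*y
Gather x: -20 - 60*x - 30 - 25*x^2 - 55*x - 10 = -25*x^2 - 115*x - 60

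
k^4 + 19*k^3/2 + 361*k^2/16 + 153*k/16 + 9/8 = (k + 1/4)^2*(k + 3)*(k + 6)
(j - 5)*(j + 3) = j^2 - 2*j - 15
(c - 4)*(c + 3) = c^2 - c - 12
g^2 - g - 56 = (g - 8)*(g + 7)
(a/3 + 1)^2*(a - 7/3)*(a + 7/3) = a^4/9 + 2*a^3/3 + 32*a^2/81 - 98*a/27 - 49/9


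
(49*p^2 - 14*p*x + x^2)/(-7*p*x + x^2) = (-7*p + x)/x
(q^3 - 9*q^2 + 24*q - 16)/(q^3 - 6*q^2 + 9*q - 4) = (q - 4)/(q - 1)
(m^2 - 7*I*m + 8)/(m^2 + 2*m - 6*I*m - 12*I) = (m^2 - 7*I*m + 8)/(m^2 + m*(2 - 6*I) - 12*I)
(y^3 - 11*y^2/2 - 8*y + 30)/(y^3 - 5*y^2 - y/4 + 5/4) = 2*(2*y^3 - 11*y^2 - 16*y + 60)/(4*y^3 - 20*y^2 - y + 5)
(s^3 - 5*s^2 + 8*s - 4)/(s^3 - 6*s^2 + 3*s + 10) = (s^2 - 3*s + 2)/(s^2 - 4*s - 5)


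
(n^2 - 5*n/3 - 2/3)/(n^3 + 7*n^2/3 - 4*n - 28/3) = (3*n + 1)/(3*n^2 + 13*n + 14)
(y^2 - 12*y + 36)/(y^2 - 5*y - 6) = (y - 6)/(y + 1)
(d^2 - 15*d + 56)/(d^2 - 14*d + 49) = (d - 8)/(d - 7)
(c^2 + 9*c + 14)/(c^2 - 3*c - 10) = (c + 7)/(c - 5)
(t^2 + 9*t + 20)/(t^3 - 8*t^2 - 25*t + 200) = (t + 4)/(t^2 - 13*t + 40)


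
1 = 1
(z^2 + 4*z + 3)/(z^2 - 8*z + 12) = (z^2 + 4*z + 3)/(z^2 - 8*z + 12)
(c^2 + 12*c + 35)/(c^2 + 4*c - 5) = (c + 7)/(c - 1)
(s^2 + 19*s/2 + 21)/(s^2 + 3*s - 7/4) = 2*(s + 6)/(2*s - 1)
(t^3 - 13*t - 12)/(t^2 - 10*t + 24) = (t^2 + 4*t + 3)/(t - 6)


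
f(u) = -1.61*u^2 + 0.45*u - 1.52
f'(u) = 0.45 - 3.22*u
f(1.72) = -5.51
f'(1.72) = -5.09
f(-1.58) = -6.25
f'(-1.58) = 5.54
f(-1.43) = -5.46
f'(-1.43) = 5.05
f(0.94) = -2.52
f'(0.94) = -2.58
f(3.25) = -17.06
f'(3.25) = -10.02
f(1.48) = -4.38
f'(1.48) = -4.32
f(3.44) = -19.02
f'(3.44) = -10.63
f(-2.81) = -15.50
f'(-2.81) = 9.50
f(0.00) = -1.52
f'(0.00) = 0.45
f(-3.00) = -17.36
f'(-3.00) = 10.11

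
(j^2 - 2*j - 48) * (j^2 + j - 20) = j^4 - j^3 - 70*j^2 - 8*j + 960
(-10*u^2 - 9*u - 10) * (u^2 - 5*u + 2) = -10*u^4 + 41*u^3 + 15*u^2 + 32*u - 20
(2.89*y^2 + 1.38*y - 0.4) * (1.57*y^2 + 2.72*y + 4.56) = 4.5373*y^4 + 10.0274*y^3 + 16.304*y^2 + 5.2048*y - 1.824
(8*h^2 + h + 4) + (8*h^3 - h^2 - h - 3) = 8*h^3 + 7*h^2 + 1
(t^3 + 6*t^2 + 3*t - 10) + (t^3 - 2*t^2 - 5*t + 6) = 2*t^3 + 4*t^2 - 2*t - 4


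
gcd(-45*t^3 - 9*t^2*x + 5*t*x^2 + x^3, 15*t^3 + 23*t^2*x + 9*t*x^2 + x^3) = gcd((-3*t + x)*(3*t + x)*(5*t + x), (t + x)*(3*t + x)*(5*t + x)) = 15*t^2 + 8*t*x + x^2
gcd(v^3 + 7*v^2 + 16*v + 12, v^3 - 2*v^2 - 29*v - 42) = v^2 + 5*v + 6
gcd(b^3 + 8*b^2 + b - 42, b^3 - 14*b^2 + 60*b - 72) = b - 2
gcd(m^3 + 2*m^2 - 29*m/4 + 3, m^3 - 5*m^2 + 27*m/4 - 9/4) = m^2 - 2*m + 3/4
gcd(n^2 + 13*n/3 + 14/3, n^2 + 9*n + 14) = n + 2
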